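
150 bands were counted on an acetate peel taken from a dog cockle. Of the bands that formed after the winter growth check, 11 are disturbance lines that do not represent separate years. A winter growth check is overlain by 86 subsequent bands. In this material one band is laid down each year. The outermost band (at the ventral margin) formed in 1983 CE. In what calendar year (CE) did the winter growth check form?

1908 CE

86 bands formed after the winter growth check.
Excluding 11 false bands: 86 − 11 = 75.
1983 − 75 = 1908 CE.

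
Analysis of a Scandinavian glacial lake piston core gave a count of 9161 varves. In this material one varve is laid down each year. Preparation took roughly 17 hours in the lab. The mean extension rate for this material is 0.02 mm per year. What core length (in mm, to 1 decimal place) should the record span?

9161 years of growth are recorded.
Predicted length = 0.02 mm/year × 9161 years = 183.2 mm.

183.2 mm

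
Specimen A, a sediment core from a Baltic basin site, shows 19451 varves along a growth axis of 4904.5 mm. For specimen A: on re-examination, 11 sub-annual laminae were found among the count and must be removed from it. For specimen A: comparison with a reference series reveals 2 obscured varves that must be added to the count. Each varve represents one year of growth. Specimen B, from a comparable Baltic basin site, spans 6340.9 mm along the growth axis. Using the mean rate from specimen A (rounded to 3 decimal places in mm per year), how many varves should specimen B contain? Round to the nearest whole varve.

Specimen A: after corrections the count is 19451 − 11 + 2 = 19442 varves.
A: Extension rate ≈ 4904.5 / 19442 = 0.252 mm/year.
Specimen B: 6340.9 mm / 0.252 mm per year = 25162.30 years ≈ 25162 varves.

25162 varves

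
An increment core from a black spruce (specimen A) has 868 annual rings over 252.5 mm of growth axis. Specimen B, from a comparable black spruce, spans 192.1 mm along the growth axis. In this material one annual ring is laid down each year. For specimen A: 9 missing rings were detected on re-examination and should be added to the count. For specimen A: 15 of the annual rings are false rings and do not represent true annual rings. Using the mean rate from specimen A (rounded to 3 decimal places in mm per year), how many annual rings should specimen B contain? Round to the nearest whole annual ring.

Specimen A: adjusted count: 868 − 15 + 9 = 862 annual rings.
A: 252.5 mm over 862 years gives 252.5 / 862 ≈ 0.293 mm per year.
For B, 192.1 / 0.293 = 655.63 years ≈ 656 annual rings.

656 annual rings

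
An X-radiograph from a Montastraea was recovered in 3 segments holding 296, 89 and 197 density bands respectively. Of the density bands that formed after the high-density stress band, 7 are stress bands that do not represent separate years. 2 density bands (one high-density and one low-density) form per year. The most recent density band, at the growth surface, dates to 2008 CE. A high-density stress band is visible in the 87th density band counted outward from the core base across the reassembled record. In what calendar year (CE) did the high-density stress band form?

Total density bands = 296 + 89 + 197 = 582.
Between density band 87 and the growth surface there are 582 − 87 = 495 density bands.
Excluding 7 false density bands: 495 − 7 = 488.
Dividing by 2 density bands per year: 488 / 2 = 244 years.
2008 − 244 = 1764 CE.

1764 CE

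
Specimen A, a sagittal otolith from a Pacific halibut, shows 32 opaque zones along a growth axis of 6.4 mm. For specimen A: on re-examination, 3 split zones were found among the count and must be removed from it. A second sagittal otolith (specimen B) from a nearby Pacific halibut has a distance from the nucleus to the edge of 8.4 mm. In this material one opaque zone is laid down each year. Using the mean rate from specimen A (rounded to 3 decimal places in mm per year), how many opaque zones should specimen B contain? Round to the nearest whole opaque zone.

Specimen A: adjusted count: 32 − 3 = 29 opaque zones.
A: Extension rate ≈ 6.4 / 29 = 0.221 mm per year.
B spans 8.4 / 0.221 = 38.01 years ≈ 38 opaque zones.

38 opaque zones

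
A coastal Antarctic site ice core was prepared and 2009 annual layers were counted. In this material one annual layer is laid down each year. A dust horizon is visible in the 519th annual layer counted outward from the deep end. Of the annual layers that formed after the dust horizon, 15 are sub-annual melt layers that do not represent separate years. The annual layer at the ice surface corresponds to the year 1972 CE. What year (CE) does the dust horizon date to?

The dust horizon sits at annual layer 519 from the deep end, so 2009 − 519 = 1490 annual layers formed after it.
1490 − 15 false = 1475 true annual layers after the dust horizon.
Counting back 1475 years from 1972 CE places the dust horizon in 1972 − 1475 = 497 CE.

497 CE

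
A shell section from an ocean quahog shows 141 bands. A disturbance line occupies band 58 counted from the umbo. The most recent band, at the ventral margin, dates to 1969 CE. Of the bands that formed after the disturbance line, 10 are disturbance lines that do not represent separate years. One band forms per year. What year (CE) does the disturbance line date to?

1896 CE

141 − 58 = 83 bands lie beyond the disturbance line toward the ventral margin.
Removing the 10 false bands leaves 83 − 10 = 73 true bands beyond the disturbance line.
1969 − 73 = 1896 CE.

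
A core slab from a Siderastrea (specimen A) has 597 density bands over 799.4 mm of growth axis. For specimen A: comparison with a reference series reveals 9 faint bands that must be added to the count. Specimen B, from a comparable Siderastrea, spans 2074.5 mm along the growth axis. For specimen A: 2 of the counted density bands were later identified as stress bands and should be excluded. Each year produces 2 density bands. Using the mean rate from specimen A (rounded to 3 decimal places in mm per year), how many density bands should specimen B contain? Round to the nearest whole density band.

1567 density bands

Specimen A: after corrections the count is 597 − 2 + 9 = 604 density bands.
Specimen A: dividing by 2 density bands per year: 604 / 2 = 302 years.
A: 799.4 mm over 302 years gives 799.4 / 302 ≈ 2.647 mm per year.
Specimen B: 2074.5 mm / 2.647 mm per year = 783.72 years; at 2 density bands per year that is 783.72 × 2 ≈ 1567 density bands.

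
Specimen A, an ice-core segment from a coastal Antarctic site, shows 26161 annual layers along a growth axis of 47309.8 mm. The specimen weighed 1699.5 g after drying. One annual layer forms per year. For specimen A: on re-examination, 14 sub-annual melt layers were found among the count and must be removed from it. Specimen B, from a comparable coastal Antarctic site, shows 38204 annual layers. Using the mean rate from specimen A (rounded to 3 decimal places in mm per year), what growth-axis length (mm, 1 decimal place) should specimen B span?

Specimen A: true annual layer count = 26161 − 14 = 26147.
A: Extension rate ≈ 47309.8 / 26147 = 1.809 mm per year.
Length of B = 1.809 × 38204 = 69111.0 mm.

69111.0 mm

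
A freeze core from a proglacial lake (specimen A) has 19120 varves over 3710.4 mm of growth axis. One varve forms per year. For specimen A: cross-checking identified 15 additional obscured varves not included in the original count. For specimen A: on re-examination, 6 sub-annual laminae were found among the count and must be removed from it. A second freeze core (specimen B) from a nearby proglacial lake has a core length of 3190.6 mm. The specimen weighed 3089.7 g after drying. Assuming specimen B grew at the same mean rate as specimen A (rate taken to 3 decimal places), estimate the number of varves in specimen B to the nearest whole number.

16446 varves

Specimen A: correcting the raw count gives 19120 − 6 + 15 = 19129 true varves.
A: Extension rate ≈ 3710.4 / 19129 = 0.194 mm per year.
Specimen B: 3190.6 mm / 0.194 mm per year = 16446.39 years ≈ 16446 varves.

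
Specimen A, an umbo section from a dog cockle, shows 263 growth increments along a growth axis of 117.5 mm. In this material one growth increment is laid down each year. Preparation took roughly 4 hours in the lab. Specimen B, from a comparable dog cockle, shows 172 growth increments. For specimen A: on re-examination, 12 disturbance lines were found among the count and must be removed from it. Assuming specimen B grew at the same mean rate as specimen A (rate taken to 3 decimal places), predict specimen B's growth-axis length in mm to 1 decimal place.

80.5 mm

Specimen A: true growth increment count = 263 − 12 = 251.
A: Mean rate = 117.5 mm / 251 years ≈ 0.468 mm/yr.
For B, 0.468 mm/year × 172 years = 80.5 mm.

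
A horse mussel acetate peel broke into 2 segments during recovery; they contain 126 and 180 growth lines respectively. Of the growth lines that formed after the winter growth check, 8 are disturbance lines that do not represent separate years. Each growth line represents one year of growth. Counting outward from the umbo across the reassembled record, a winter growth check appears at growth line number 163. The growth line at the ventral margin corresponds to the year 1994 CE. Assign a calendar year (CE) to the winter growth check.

Total growth lines = 126 + 180 = 306.
Between growth line 163 and the ventral margin there are 306 − 163 = 143 growth lines.
143 − 8 false = 135 true growth lines after the winter growth check.
1994 − 135 = 1859 CE.

1859 CE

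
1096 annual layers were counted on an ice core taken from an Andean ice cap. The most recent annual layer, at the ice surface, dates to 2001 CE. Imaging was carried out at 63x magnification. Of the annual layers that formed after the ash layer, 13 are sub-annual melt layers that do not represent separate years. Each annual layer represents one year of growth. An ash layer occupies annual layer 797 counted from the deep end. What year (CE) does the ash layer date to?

1715 CE

1096 − 797 = 299 annual layers lie beyond the ash layer toward the ice surface.
Excluding 13 false annual layers: 299 − 13 = 286.
Counting back 286 years from 2001 CE places the ash layer in 2001 − 286 = 1715 CE.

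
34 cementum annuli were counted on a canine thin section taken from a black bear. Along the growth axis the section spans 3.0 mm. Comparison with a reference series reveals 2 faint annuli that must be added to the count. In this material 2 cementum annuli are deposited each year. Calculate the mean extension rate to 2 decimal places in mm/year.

0.17 mm/year

True cementum annulus count = 34 + 2 = 36.
Dividing by 2 cementum annuli per year: 36 / 2 = 18 years.
Extension rate ≈ 3.0 / 18 = 0.17 mm/year.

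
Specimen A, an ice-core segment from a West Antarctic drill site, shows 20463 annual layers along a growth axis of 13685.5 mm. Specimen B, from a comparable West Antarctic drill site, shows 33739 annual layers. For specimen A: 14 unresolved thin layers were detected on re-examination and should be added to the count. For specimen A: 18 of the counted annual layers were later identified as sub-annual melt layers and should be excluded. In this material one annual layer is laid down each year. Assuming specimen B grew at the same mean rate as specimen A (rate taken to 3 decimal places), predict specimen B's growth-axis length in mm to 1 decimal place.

22571.4 mm

Specimen A: after corrections the count is 20463 − 18 + 14 = 20459 annual layers.
A: Extension rate ≈ 13685.5 / 20459 = 0.669 mm/year.
Length of B = 0.669 × 33739 = 22571.4 mm.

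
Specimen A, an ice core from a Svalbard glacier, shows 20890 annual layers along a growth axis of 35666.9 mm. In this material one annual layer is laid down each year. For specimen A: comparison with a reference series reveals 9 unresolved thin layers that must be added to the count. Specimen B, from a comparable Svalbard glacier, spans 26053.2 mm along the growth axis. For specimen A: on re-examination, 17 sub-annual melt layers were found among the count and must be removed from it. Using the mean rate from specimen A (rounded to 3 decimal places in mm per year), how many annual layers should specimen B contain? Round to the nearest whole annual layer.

15254 annual layers

Specimen A: after corrections the count is 20890 − 17 + 9 = 20882 annual layers.
A: Extension rate ≈ 35666.9 / 20882 = 1.708 mm/year.
B spans 26053.2 / 1.708 = 15253.63 years ≈ 15254 annual layers.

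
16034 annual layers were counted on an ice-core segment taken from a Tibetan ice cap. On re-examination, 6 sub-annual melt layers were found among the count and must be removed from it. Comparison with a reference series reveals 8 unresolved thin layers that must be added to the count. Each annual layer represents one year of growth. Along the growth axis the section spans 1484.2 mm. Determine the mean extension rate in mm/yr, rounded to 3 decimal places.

0.093 mm/yr

True annual layer count = 16034 − 6 + 8 = 16036.
Mean rate = 1484.2 mm / 16036 years ≈ 0.093 mm/yr.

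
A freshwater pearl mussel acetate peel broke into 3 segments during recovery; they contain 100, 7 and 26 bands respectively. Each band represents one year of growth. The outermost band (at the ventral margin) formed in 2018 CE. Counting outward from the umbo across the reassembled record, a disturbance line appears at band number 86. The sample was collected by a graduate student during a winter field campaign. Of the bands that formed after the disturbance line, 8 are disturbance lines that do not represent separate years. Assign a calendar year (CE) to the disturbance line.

1979 CE

Total bands = 100 + 7 + 26 = 133.
Between band 86 and the ventral margin there are 133 − 86 = 47 bands.
Removing the 8 false bands leaves 47 − 8 = 39 true bands beyond the disturbance line.
2018 − 39 = 1979 CE.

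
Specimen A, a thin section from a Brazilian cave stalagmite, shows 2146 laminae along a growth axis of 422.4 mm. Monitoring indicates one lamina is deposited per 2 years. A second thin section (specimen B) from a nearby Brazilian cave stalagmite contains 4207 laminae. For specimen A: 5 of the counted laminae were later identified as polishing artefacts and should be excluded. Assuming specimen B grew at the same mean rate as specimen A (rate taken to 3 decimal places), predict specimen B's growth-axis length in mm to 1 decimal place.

Specimen A: adjusted count: 2146 − 5 = 2141 laminae.
Specimen A: 2141 laminae at 2 years each span 2141 × 2 = 4282 years.
A: Extension rate ≈ 422.4 / 4282 = 0.099 mm per year.
Specimen B: at 2 years per lamina, 4207 × 2 = 8414 years. Length of B = 0.099 × 8414 = 833.0 mm.

833.0 mm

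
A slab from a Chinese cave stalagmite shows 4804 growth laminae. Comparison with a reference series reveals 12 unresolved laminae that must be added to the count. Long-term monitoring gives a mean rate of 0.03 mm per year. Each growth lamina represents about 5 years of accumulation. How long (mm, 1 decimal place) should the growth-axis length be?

722.4 mm

Correcting the raw count gives 4804 + 12 = 4816 true growth laminae.
Multiplying by 5 years per growth lamina: 4816 × 5 = 24080 years.
Length ≈ 0.03 × 24080 = 722.4 mm.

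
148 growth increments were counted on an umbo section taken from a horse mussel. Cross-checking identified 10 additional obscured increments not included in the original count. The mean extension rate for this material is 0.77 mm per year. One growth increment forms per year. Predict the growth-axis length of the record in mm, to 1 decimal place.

121.7 mm

After corrections the count is 148 + 10 = 158 growth increments.
Length ≈ 0.77 × 158 = 121.7 mm.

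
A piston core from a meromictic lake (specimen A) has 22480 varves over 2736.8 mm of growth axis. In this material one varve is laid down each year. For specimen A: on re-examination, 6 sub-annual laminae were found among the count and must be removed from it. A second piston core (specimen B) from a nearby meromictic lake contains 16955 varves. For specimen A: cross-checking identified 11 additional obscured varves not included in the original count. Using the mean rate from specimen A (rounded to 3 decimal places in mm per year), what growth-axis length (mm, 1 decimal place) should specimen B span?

Specimen A: adjusted count: 22480 − 6 + 11 = 22485 varves.
A: Extension rate ≈ 2736.8 / 22485 = 0.122 mm/yr.
B's length ≈ 0.122 × 16955 = 2068.5 mm.

2068.5 mm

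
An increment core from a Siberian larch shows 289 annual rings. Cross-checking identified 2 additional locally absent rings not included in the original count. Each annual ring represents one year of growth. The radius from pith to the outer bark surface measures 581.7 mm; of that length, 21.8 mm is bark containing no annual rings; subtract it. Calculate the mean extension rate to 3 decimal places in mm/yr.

True annual ring count = 289 + 2 = 291.
Removing the 21.8 mm offcut leaves 581.7 − 21.8 = 559.9 mm.
Extension rate ≈ 559.9 / 291 = 1.924 mm/yr.

1.924 mm/yr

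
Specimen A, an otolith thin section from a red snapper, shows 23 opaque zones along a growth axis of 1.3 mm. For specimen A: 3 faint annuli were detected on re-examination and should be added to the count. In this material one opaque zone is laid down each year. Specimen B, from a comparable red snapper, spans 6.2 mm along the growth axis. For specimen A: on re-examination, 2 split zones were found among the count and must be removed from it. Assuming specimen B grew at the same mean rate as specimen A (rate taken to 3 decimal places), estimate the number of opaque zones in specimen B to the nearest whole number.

Specimen A: after corrections the count is 23 − 2 + 3 = 24 opaque zones.
A: 1.3 mm over 24 years gives 1.3 / 24 ≈ 0.054 mm/yr.
Specimen B: 6.2 mm / 0.054 mm per year = 114.81 years ≈ 115 opaque zones.

115 opaque zones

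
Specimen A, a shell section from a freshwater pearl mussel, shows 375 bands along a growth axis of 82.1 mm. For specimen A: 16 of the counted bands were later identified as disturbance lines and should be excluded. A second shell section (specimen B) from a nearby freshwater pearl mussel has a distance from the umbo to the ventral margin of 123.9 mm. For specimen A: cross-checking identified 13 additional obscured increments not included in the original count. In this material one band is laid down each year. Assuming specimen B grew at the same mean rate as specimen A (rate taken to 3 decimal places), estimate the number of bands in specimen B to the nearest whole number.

561 bands

Specimen A: after corrections the count is 375 − 16 + 13 = 372 bands.
A: 82.1 mm over 372 years gives 82.1 / 372 ≈ 0.221 mm/yr.
For B, 123.9 / 0.221 = 560.63 years ≈ 561 bands.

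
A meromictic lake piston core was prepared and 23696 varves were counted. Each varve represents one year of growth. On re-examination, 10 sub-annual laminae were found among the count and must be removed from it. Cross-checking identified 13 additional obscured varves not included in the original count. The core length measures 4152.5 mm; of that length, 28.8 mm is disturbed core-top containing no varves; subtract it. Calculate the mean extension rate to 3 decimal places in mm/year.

After corrections the count is 23696 − 10 + 13 = 23699 varves.
The growth record spans 4152.5 − 28.8 = 4123.7 mm.
Extension rate ≈ 4123.7 / 23699 = 0.174 mm/year.

0.174 mm/year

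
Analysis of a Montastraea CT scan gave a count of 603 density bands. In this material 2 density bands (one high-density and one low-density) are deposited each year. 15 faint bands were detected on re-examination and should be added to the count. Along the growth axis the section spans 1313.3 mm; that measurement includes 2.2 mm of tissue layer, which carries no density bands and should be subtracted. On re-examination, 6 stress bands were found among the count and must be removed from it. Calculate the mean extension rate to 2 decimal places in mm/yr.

True density band count = 603 − 6 + 15 = 612.
Dividing by 2 density bands per year: 612 / 2 = 306 years.
The growth record spans 1313.3 − 2.2 = 1311.1 mm.
1311.1 mm over 306 years gives 1311.1 / 306 ≈ 4.28 mm/yr.

4.28 mm/yr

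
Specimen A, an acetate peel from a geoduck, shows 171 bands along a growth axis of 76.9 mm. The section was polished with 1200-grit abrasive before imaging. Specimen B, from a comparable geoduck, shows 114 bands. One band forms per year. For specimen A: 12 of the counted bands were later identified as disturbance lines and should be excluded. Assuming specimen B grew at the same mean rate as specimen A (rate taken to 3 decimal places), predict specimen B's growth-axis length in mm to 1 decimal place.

Specimen A: true band count = 171 − 12 = 159.
A: 76.9 mm over 159 years gives 76.9 / 159 ≈ 0.484 mm per year.
For B, 0.484 mm/year × 114 years = 55.2 mm.

55.2 mm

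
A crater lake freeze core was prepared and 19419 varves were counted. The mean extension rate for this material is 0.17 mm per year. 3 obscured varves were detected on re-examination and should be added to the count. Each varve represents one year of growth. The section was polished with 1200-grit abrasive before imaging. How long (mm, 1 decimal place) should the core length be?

3301.7 mm

True varve count = 19419 + 3 = 19422.
Length ≈ 0.17 × 19422 = 3301.7 mm.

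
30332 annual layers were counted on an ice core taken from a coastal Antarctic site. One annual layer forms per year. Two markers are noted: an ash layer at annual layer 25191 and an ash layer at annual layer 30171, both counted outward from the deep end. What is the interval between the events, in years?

4980 years

30171 − 25191 = 4980 annual layers lie between the two events.
That is 4980 years at one annual layer per year.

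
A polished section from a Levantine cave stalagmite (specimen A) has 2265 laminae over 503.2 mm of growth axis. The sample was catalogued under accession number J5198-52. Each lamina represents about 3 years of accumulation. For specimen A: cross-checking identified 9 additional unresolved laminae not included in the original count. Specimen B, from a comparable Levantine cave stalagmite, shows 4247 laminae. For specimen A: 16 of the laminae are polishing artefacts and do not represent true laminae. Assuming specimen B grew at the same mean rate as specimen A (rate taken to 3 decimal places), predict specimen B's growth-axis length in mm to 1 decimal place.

942.8 mm

Specimen A: adjusted count: 2265 − 16 + 9 = 2258 laminae.
Specimen A: at 3 years per lamina, 2258 × 3 = 6774 years.
A: 503.2 mm over 6774 years gives 503.2 / 6774 ≈ 0.074 mm per year.
Specimen B: multiplying by 3 years per lamina: 4247 × 3 = 12741 years. For B, 0.074 mm/year × 12741 years = 942.8 mm.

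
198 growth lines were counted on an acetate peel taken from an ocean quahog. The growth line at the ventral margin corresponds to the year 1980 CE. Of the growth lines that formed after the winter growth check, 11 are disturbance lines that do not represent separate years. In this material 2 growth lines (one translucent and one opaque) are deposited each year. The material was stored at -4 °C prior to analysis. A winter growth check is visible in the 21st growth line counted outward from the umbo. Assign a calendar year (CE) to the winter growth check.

1897 CE

198 − 21 = 177 growth lines lie beyond the winter growth check toward the ventral margin.
177 − 11 false = 166 true growth lines after the winter growth check.
166 growth lines at 2 per year is 166 / 2 = 83 years.
1980 − 83 = 1897 CE.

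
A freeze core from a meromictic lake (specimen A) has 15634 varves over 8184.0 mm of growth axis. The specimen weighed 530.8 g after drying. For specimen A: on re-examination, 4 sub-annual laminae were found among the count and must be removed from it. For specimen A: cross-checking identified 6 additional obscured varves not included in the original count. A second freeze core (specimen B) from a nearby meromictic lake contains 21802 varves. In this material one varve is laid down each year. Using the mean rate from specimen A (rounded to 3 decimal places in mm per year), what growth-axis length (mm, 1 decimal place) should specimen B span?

Specimen A: adjusted count: 15634 − 4 + 6 = 15636 varves.
A: Mean rate = 8184.0 mm / 15636 years ≈ 0.523 mm/year.
B's length ≈ 0.523 × 21802 = 11402.4 mm.

11402.4 mm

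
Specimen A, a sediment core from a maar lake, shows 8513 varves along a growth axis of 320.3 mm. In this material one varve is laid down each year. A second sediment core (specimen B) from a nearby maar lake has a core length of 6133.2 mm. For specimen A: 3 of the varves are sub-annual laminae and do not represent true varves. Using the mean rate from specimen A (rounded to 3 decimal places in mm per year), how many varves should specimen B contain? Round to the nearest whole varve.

161400 varves

Specimen A: adjusted count: 8513 − 3 = 8510 varves.
A: 320.3 mm over 8510 years gives 320.3 / 8510 ≈ 0.038 mm per year.
For B, 6133.2 / 0.038 = 161400.00 years ≈ 161400 varves.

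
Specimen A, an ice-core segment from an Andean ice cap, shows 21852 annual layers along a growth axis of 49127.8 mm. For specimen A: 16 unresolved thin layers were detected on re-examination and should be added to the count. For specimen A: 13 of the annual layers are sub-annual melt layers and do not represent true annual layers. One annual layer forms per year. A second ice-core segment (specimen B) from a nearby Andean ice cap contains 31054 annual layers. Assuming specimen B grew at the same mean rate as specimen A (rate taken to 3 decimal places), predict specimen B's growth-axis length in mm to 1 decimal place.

Specimen A: after corrections the count is 21852 − 13 + 16 = 21855 annual layers.
A: Extension rate ≈ 49127.8 / 21855 = 2.248 mm/year.
Length of B = 2.248 × 31054 = 69809.4 mm.

69809.4 mm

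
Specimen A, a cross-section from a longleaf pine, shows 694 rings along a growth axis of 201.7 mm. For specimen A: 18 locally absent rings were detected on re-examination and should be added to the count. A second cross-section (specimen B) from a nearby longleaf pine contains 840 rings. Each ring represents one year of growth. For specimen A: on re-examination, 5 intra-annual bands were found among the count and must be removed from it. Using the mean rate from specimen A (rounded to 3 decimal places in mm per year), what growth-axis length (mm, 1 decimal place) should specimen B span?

239.4 mm

Specimen A: after corrections the count is 694 − 5 + 18 = 707 rings.
A: Mean rate = 201.7 mm / 707 years ≈ 0.285 mm/year.
For B, 0.285 mm/year × 840 years = 239.4 mm.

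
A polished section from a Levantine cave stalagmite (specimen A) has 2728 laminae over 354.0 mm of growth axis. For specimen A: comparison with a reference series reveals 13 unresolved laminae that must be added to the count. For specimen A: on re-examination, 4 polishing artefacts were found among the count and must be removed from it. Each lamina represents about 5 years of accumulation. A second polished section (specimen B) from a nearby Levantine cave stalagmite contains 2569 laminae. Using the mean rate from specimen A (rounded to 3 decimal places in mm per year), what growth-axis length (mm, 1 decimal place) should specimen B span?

334.0 mm

Specimen A: correcting the raw count gives 2728 − 4 + 13 = 2737 true laminae.
Specimen A: at 5 years per lamina, 2737 × 5 = 13685 years.
A: Mean rate = 354.0 mm / 13685 years ≈ 0.026 mm/yr.
Specimen B: at 5 years per lamina, 2569 × 5 = 12845 years. For B, 0.026 mm/year × 12845 years = 334.0 mm.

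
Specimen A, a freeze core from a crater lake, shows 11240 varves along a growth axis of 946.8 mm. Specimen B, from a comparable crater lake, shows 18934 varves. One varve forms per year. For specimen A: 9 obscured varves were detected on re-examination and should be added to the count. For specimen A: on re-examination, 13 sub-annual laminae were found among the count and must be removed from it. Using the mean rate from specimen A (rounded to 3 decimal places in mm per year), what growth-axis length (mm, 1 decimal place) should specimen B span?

1590.5 mm

Specimen A: true varve count = 11240 − 13 + 9 = 11236.
A: Extension rate ≈ 946.8 / 11236 = 0.084 mm/year.
Length of B = 0.084 × 18934 = 1590.5 mm.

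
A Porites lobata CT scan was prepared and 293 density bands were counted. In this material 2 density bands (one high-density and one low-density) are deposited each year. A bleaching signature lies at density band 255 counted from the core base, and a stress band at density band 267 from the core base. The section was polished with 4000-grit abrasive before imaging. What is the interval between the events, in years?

6 years

267 − 255 = 12 density bands lie between the two events.
12 density bands at 2 per year is 12 / 2 = 6 years.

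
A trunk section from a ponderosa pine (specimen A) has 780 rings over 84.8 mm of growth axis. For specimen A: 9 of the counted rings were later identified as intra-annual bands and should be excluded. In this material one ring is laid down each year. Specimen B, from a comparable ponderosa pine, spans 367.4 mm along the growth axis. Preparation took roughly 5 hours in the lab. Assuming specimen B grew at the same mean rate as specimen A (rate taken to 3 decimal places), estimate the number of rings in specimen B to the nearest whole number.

3340 rings

Specimen A: after corrections the count is 780 − 9 = 771 rings.
A: Mean rate = 84.8 mm / 771 years ≈ 0.110 mm/year.
Specimen B: 367.4 mm / 0.110 mm per year = 3340.00 years ≈ 3340 rings.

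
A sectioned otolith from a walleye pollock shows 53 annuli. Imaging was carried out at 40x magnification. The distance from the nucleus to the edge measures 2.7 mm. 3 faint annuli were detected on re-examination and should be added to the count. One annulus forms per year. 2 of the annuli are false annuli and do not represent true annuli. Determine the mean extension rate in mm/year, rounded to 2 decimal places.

0.05 mm/year

Correcting the raw count gives 53 − 2 + 3 = 54 true annuli.
Extension rate ≈ 2.7 / 54 = 0.05 mm/year.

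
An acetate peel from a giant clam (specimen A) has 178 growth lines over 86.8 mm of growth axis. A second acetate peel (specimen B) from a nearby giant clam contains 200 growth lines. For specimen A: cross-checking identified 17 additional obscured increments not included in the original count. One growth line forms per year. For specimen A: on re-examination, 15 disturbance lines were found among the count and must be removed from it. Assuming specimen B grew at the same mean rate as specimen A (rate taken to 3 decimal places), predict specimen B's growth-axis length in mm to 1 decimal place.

96.4 mm

Specimen A: after corrections the count is 178 − 15 + 17 = 180 growth lines.
A: Mean rate = 86.8 mm / 180 years ≈ 0.482 mm/yr.
Length of B = 0.482 × 200 = 96.4 mm.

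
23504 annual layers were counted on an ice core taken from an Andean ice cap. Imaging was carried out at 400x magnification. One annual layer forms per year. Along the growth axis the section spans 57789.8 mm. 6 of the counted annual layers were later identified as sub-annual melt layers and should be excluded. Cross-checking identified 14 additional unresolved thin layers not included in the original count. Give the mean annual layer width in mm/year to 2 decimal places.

2.46 mm/year

Adjusted count: 23504 − 6 + 14 = 23512 annual layers.
57789.8 mm over 23512 years gives 57789.8 / 23512 ≈ 2.46 mm/year.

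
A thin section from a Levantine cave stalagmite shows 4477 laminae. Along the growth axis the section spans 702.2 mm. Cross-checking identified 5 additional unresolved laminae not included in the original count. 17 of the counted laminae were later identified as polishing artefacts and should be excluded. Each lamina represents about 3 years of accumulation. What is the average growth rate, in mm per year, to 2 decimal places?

After corrections the count is 4477 − 17 + 5 = 4465 laminae.
4465 laminae at 3 years each span 4465 × 3 = 13395 years.
Extension rate ≈ 702.2 / 13395 = 0.05 mm per year.

0.05 mm per year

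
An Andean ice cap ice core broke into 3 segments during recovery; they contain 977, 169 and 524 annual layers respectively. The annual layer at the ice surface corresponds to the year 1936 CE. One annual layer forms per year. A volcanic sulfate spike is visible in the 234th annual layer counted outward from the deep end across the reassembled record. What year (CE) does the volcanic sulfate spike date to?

Total annual layers = 977 + 169 + 524 = 1670.
Between annual layer 234 and the ice surface there are 1670 − 234 = 1436 annual layers.
Counting back 1436 years from 1936 CE places the volcanic sulfate spike in 1936 − 1436 = 500 CE.

500 CE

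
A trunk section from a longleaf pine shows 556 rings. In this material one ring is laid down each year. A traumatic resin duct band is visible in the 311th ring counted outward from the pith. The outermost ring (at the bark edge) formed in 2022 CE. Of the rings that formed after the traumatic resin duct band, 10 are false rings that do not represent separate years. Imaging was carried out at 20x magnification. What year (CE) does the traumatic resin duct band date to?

Between ring 311 and the bark edge there are 556 − 311 = 245 rings.
Removing the 10 false rings leaves 245 − 10 = 235 true rings beyond the traumatic resin duct band.
2022 − 235 = 1787 CE.

1787 CE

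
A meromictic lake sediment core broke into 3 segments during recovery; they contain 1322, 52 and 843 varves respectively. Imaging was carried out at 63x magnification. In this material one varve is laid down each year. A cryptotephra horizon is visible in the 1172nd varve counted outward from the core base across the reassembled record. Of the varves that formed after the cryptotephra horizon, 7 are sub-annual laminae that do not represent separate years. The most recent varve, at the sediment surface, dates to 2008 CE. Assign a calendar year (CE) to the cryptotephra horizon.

Total varves = 1322 + 52 + 843 = 2217.
2217 − 1172 = 1045 varves lie beyond the cryptotephra horizon toward the sediment surface.
Removing the 7 false varves leaves 1045 − 7 = 1038 true varves beyond the cryptotephra horizon.
The varve at the sediment surface is 2008 CE, so the cryptotephra horizon dates to 2008 − 1038 = 970 CE.

970 CE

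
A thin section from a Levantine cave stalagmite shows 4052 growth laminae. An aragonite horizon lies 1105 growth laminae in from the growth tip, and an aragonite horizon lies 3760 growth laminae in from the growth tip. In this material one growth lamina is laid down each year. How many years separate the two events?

Separation: 3760 − 1105 = 2655 growth laminae.
That is 2655 years at one growth lamina per year.

2655 years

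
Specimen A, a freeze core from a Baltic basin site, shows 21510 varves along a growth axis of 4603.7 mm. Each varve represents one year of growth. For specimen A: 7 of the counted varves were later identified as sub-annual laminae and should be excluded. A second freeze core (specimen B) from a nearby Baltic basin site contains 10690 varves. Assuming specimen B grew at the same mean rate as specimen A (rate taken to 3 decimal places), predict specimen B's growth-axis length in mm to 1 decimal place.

Specimen A: after corrections the count is 21510 − 7 = 21503 varves.
A: Extension rate ≈ 4603.7 / 21503 = 0.214 mm per year.
For B, 0.214 mm/year × 10690 years = 2287.7 mm.

2287.7 mm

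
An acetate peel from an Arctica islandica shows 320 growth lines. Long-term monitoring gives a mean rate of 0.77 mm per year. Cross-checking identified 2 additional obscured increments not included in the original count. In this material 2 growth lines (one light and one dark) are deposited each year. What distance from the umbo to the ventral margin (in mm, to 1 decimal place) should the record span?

After corrections the count is 320 + 2 = 322 growth lines.
322 growth lines at 2 per year is 322 / 2 = 161 years.
161 years at 0.77 mm/year gives 0.77 × 161 = 124.0 mm.

124.0 mm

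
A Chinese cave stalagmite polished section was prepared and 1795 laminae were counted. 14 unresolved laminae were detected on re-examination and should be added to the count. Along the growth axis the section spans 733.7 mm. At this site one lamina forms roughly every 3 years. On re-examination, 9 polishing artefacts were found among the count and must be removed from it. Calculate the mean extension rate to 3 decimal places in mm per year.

0.136 mm per year

Correcting the raw count gives 1795 − 9 + 14 = 1800 true laminae.
Multiplying by 3 years per lamina: 1800 × 3 = 5400 years.
Extension rate ≈ 733.7 / 5400 = 0.136 mm per year.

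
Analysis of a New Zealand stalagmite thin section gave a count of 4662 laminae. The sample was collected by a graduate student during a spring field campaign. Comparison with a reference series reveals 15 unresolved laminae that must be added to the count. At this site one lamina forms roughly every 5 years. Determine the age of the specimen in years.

Adjusted count: 4662 + 15 = 4677 laminae.
At 5 years per lamina, 4677 × 5 = 23385 years.

23385 yr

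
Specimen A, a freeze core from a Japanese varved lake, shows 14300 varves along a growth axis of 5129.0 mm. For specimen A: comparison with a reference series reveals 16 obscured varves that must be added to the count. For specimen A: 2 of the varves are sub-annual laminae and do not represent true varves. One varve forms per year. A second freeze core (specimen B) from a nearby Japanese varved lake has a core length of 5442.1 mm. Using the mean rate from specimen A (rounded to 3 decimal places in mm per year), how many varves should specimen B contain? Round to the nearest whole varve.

Specimen A: adjusted count: 14300 − 2 + 16 = 14314 varves.
A: Mean rate = 5129.0 mm / 14314 years ≈ 0.358 mm per year.
B spans 5442.1 / 0.358 = 15201.40 years ≈ 15201 varves.

15201 varves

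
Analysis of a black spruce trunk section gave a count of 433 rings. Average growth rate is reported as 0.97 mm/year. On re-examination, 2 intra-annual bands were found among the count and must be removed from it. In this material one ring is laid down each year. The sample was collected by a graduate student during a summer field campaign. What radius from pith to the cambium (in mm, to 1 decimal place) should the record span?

418.1 mm

Adjusted count: 433 − 2 = 431 rings.
Length ≈ 0.97 × 431 = 418.1 mm.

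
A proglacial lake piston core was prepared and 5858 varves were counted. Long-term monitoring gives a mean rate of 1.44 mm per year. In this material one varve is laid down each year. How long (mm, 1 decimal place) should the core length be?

5858 years of growth are recorded.
Length ≈ 1.44 × 5858 = 8435.5 mm.

8435.5 mm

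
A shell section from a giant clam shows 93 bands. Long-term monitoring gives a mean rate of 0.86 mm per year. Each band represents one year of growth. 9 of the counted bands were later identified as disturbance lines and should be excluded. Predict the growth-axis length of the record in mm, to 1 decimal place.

Correcting the raw count gives 93 − 9 = 84 true bands.
Predicted length = 0.86 mm/year × 84 years = 72.2 mm.

72.2 mm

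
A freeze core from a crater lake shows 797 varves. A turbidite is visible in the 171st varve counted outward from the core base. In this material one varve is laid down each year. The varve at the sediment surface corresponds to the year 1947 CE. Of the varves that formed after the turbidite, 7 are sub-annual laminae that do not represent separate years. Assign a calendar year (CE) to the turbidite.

1328 CE

Between varve 171 and the sediment surface there are 797 − 171 = 626 varves.
Excluding 7 false varves: 626 − 7 = 619.
1947 − 619 = 1328 CE.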